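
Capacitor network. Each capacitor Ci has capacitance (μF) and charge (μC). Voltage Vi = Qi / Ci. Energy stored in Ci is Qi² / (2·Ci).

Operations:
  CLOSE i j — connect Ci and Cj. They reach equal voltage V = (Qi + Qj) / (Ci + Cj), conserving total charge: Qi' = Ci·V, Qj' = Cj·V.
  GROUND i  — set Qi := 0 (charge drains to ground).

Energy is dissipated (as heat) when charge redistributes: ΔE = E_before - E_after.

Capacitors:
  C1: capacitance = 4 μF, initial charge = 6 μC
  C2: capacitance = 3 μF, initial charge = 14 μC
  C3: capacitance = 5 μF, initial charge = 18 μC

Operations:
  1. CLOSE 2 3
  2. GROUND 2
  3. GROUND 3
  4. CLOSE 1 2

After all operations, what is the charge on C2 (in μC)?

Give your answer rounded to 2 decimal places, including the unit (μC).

Initial: C1(4μF, Q=6μC, V=1.50V), C2(3μF, Q=14μC, V=4.67V), C3(5μF, Q=18μC, V=3.60V)
Op 1: CLOSE 2-3: Q_total=32.00, C_total=8.00, V=4.00; Q2=12.00, Q3=20.00; dissipated=1.067
Op 2: GROUND 2: Q2=0; energy lost=24.000
Op 3: GROUND 3: Q3=0; energy lost=40.000
Op 4: CLOSE 1-2: Q_total=6.00, C_total=7.00, V=0.86; Q1=3.43, Q2=2.57; dissipated=1.929
Final charges: Q1=3.43, Q2=2.57, Q3=0.00

Answer: 2.57 μC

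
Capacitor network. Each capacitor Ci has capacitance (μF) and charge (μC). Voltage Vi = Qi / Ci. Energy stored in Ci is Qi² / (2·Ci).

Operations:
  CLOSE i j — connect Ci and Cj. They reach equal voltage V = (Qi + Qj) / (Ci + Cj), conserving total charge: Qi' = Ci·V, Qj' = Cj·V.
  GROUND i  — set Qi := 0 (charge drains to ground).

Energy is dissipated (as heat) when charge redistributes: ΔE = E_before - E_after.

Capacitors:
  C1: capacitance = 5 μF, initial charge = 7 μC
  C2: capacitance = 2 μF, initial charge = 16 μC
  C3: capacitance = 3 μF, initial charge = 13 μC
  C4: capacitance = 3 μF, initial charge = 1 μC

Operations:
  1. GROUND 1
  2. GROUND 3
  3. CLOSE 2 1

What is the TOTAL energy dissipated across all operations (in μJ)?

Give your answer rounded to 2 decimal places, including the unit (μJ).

Answer: 78.78 μJ

Derivation:
Initial: C1(5μF, Q=7μC, V=1.40V), C2(2μF, Q=16μC, V=8.00V), C3(3μF, Q=13μC, V=4.33V), C4(3μF, Q=1μC, V=0.33V)
Op 1: GROUND 1: Q1=0; energy lost=4.900
Op 2: GROUND 3: Q3=0; energy lost=28.167
Op 3: CLOSE 2-1: Q_total=16.00, C_total=7.00, V=2.29; Q2=4.57, Q1=11.43; dissipated=45.714
Total dissipated: 78.781 μJ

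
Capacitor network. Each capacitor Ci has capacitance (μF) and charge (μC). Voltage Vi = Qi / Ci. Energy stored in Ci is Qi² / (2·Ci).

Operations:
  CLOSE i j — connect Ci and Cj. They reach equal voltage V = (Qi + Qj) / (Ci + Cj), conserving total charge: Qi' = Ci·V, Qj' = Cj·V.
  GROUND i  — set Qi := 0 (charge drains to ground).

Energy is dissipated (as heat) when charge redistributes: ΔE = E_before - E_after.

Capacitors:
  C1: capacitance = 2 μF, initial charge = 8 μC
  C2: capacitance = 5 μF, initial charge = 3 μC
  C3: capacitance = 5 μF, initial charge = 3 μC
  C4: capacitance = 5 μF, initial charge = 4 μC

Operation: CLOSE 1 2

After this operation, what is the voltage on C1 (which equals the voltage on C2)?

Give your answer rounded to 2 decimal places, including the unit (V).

Answer: 1.57 V

Derivation:
Initial: C1(2μF, Q=8μC, V=4.00V), C2(5μF, Q=3μC, V=0.60V), C3(5μF, Q=3μC, V=0.60V), C4(5μF, Q=4μC, V=0.80V)
Op 1: CLOSE 1-2: Q_total=11.00, C_total=7.00, V=1.57; Q1=3.14, Q2=7.86; dissipated=8.257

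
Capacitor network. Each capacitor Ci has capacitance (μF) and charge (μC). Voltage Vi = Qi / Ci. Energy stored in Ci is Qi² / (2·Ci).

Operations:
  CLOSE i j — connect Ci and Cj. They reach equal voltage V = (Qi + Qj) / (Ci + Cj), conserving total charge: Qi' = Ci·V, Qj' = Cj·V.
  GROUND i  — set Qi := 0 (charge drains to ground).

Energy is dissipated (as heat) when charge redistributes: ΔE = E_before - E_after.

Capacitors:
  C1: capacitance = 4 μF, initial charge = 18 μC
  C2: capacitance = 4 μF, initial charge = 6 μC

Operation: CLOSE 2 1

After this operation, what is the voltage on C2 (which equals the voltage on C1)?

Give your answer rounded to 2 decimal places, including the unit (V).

Answer: 3.00 V

Derivation:
Initial: C1(4μF, Q=18μC, V=4.50V), C2(4μF, Q=6μC, V=1.50V)
Op 1: CLOSE 2-1: Q_total=24.00, C_total=8.00, V=3.00; Q2=12.00, Q1=12.00; dissipated=9.000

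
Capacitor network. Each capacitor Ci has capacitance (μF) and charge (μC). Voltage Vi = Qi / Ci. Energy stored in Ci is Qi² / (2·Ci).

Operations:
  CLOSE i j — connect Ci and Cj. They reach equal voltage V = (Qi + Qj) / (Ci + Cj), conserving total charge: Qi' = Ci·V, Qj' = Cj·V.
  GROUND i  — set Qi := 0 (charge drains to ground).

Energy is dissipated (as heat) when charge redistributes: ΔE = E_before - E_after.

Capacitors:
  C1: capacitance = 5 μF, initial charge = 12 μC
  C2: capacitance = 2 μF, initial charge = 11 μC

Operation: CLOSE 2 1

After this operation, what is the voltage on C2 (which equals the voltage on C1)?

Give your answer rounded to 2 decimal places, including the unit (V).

Answer: 3.29 V

Derivation:
Initial: C1(5μF, Q=12μC, V=2.40V), C2(2μF, Q=11μC, V=5.50V)
Op 1: CLOSE 2-1: Q_total=23.00, C_total=7.00, V=3.29; Q2=6.57, Q1=16.43; dissipated=6.864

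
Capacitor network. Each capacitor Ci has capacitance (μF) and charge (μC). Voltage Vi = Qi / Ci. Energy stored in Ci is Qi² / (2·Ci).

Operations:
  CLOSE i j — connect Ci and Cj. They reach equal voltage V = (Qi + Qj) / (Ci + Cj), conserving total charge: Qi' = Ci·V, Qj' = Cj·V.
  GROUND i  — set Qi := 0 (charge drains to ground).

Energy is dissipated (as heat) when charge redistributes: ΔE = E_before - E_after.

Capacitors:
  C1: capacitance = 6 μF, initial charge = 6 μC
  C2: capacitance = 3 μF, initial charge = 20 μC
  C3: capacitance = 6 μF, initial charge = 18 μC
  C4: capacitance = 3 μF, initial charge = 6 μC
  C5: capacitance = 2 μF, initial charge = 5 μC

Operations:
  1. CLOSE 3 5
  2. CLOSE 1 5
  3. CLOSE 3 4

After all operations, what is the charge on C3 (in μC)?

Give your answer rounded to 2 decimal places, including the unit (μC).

Initial: C1(6μF, Q=6μC, V=1.00V), C2(3μF, Q=20μC, V=6.67V), C3(6μF, Q=18μC, V=3.00V), C4(3μF, Q=6μC, V=2.00V), C5(2μF, Q=5μC, V=2.50V)
Op 1: CLOSE 3-5: Q_total=23.00, C_total=8.00, V=2.88; Q3=17.25, Q5=5.75; dissipated=0.188
Op 2: CLOSE 1-5: Q_total=11.75, C_total=8.00, V=1.47; Q1=8.81, Q5=2.94; dissipated=2.637
Op 3: CLOSE 3-4: Q_total=23.25, C_total=9.00, V=2.58; Q3=15.50, Q4=7.75; dissipated=0.766
Final charges: Q1=8.81, Q2=20.00, Q3=15.50, Q4=7.75, Q5=2.94

Answer: 15.50 μC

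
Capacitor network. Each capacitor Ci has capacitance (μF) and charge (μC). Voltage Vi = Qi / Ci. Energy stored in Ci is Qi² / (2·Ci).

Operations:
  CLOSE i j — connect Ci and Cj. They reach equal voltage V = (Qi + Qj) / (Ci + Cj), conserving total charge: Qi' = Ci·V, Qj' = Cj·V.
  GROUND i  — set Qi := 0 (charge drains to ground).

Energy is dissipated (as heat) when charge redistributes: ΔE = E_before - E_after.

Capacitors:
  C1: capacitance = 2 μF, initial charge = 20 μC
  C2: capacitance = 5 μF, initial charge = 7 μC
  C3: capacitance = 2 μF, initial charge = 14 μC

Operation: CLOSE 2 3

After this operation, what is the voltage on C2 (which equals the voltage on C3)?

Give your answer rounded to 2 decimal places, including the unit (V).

Answer: 3.00 V

Derivation:
Initial: C1(2μF, Q=20μC, V=10.00V), C2(5μF, Q=7μC, V=1.40V), C3(2μF, Q=14μC, V=7.00V)
Op 1: CLOSE 2-3: Q_total=21.00, C_total=7.00, V=3.00; Q2=15.00, Q3=6.00; dissipated=22.400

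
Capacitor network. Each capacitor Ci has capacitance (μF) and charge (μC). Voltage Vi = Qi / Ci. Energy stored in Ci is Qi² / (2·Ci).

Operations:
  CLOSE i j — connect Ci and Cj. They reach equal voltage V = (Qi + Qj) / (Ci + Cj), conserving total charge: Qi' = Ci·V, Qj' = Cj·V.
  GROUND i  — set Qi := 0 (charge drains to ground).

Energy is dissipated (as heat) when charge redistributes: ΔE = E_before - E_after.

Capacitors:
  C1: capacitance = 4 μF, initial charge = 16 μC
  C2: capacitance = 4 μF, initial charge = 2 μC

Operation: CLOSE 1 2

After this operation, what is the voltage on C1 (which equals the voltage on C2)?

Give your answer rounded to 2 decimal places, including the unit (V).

Answer: 2.25 V

Derivation:
Initial: C1(4μF, Q=16μC, V=4.00V), C2(4μF, Q=2μC, V=0.50V)
Op 1: CLOSE 1-2: Q_total=18.00, C_total=8.00, V=2.25; Q1=9.00, Q2=9.00; dissipated=12.250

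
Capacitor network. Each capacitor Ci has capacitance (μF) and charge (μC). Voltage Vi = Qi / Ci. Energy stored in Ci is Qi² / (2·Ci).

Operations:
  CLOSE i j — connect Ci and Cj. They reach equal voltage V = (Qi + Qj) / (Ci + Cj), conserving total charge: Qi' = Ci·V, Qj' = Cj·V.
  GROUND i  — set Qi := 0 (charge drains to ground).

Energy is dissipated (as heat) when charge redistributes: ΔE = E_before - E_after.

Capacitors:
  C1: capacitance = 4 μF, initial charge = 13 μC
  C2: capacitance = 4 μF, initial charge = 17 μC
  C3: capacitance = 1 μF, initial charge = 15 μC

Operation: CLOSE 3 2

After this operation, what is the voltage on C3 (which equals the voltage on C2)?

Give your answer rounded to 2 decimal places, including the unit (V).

Answer: 6.40 V

Derivation:
Initial: C1(4μF, Q=13μC, V=3.25V), C2(4μF, Q=17μC, V=4.25V), C3(1μF, Q=15μC, V=15.00V)
Op 1: CLOSE 3-2: Q_total=32.00, C_total=5.00, V=6.40; Q3=6.40, Q2=25.60; dissipated=46.225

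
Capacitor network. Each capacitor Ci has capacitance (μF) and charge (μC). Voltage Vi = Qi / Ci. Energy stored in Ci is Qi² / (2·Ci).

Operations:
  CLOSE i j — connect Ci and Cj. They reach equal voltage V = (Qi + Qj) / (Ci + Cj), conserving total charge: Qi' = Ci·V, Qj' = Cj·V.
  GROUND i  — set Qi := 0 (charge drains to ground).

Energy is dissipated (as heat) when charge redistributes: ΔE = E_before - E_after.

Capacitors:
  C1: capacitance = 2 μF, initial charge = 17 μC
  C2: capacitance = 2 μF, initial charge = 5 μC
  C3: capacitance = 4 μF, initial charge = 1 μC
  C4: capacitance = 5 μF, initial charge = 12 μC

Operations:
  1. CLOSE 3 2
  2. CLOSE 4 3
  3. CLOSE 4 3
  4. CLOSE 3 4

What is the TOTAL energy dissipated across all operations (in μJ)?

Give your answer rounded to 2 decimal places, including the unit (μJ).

Answer: 5.55 μJ

Derivation:
Initial: C1(2μF, Q=17μC, V=8.50V), C2(2μF, Q=5μC, V=2.50V), C3(4μF, Q=1μC, V=0.25V), C4(5μF, Q=12μC, V=2.40V)
Op 1: CLOSE 3-2: Q_total=6.00, C_total=6.00, V=1.00; Q3=4.00, Q2=2.00; dissipated=3.375
Op 2: CLOSE 4-3: Q_total=16.00, C_total=9.00, V=1.78; Q4=8.89, Q3=7.11; dissipated=2.178
Op 3: CLOSE 4-3: Q_total=16.00, C_total=9.00, V=1.78; Q4=8.89, Q3=7.11; dissipated=0.000
Op 4: CLOSE 3-4: Q_total=16.00, C_total=9.00, V=1.78; Q3=7.11, Q4=8.89; dissipated=0.000
Total dissipated: 5.553 μJ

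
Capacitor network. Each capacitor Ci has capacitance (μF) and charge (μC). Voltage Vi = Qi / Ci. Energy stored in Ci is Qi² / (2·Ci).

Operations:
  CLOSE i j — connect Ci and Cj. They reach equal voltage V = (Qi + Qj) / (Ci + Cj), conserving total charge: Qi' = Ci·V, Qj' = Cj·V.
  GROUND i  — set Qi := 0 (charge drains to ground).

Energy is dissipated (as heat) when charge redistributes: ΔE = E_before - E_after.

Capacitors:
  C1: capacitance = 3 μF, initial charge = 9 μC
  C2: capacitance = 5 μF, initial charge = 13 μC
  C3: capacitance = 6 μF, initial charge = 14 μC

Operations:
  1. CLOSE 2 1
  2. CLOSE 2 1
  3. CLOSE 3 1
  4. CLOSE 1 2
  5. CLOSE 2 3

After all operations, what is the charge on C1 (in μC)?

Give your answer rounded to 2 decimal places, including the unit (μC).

Initial: C1(3μF, Q=9μC, V=3.00V), C2(5μF, Q=13μC, V=2.60V), C3(6μF, Q=14μC, V=2.33V)
Op 1: CLOSE 2-1: Q_total=22.00, C_total=8.00, V=2.75; Q2=13.75, Q1=8.25; dissipated=0.150
Op 2: CLOSE 2-1: Q_total=22.00, C_total=8.00, V=2.75; Q2=13.75, Q1=8.25; dissipated=0.000
Op 3: CLOSE 3-1: Q_total=22.25, C_total=9.00, V=2.47; Q3=14.83, Q1=7.42; dissipated=0.174
Op 4: CLOSE 1-2: Q_total=21.17, C_total=8.00, V=2.65; Q1=7.94, Q2=13.23; dissipated=0.072
Op 5: CLOSE 2-3: Q_total=28.06, C_total=11.00, V=2.55; Q2=12.76, Q3=15.31; dissipated=0.041
Final charges: Q1=7.94, Q2=12.76, Q3=15.31

Answer: 7.94 μC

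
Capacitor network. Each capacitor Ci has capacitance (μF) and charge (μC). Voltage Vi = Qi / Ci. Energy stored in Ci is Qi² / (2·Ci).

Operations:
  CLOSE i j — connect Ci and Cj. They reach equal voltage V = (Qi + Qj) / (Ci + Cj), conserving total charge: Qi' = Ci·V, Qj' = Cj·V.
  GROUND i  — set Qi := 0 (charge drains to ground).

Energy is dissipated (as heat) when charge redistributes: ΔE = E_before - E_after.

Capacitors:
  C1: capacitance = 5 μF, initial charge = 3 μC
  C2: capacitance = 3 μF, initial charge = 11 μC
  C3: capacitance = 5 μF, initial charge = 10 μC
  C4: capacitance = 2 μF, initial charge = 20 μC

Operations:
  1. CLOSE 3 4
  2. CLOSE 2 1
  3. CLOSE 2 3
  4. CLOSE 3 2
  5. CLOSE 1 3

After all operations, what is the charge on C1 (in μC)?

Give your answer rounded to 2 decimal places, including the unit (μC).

Answer: 12.71 μC

Derivation:
Initial: C1(5μF, Q=3μC, V=0.60V), C2(3μF, Q=11μC, V=3.67V), C3(5μF, Q=10μC, V=2.00V), C4(2μF, Q=20μC, V=10.00V)
Op 1: CLOSE 3-4: Q_total=30.00, C_total=7.00, V=4.29; Q3=21.43, Q4=8.57; dissipated=45.714
Op 2: CLOSE 2-1: Q_total=14.00, C_total=8.00, V=1.75; Q2=5.25, Q1=8.75; dissipated=8.817
Op 3: CLOSE 2-3: Q_total=26.68, C_total=8.00, V=3.33; Q2=10.00, Q3=16.67; dissipated=6.028
Op 4: CLOSE 3-2: Q_total=26.68, C_total=8.00, V=3.33; Q3=16.67, Q2=10.00; dissipated=0.000
Op 5: CLOSE 1-3: Q_total=25.42, C_total=10.00, V=2.54; Q1=12.71, Q3=12.71; dissipated=3.140
Final charges: Q1=12.71, Q2=10.00, Q3=12.71, Q4=8.57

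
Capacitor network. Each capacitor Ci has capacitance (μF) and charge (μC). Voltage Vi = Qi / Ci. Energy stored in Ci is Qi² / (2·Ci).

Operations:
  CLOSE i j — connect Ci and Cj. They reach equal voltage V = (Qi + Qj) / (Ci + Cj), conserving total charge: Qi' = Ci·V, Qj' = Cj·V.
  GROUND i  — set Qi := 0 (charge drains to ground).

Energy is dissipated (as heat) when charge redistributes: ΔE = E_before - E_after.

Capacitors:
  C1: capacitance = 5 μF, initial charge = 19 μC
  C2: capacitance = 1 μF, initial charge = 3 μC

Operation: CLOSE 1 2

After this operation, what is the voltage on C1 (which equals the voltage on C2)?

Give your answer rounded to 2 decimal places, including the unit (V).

Initial: C1(5μF, Q=19μC, V=3.80V), C2(1μF, Q=3μC, V=3.00V)
Op 1: CLOSE 1-2: Q_total=22.00, C_total=6.00, V=3.67; Q1=18.33, Q2=3.67; dissipated=0.267

Answer: 3.67 V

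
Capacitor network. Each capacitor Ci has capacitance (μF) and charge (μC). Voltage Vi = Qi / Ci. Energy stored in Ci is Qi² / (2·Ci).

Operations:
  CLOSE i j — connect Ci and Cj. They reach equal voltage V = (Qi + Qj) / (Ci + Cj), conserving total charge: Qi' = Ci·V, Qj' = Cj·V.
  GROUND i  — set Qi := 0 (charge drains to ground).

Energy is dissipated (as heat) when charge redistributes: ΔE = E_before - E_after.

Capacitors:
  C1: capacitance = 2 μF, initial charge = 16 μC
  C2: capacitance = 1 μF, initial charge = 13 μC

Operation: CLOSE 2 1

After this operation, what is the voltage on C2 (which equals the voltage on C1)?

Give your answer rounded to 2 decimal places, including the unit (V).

Answer: 9.67 V

Derivation:
Initial: C1(2μF, Q=16μC, V=8.00V), C2(1μF, Q=13μC, V=13.00V)
Op 1: CLOSE 2-1: Q_total=29.00, C_total=3.00, V=9.67; Q2=9.67, Q1=19.33; dissipated=8.333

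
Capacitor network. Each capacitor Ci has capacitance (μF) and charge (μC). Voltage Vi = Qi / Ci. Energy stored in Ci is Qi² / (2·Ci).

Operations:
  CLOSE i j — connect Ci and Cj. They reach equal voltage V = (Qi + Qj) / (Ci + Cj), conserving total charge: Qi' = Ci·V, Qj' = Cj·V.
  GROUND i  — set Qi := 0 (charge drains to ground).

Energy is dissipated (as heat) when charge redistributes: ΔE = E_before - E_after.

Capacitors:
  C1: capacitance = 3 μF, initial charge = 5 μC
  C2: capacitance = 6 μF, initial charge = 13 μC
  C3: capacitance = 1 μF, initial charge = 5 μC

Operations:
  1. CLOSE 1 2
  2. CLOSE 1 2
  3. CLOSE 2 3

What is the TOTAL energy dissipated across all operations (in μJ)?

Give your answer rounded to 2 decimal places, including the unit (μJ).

Initial: C1(3μF, Q=5μC, V=1.67V), C2(6μF, Q=13μC, V=2.17V), C3(1μF, Q=5μC, V=5.00V)
Op 1: CLOSE 1-2: Q_total=18.00, C_total=9.00, V=2.00; Q1=6.00, Q2=12.00; dissipated=0.250
Op 2: CLOSE 1-2: Q_total=18.00, C_total=9.00, V=2.00; Q1=6.00, Q2=12.00; dissipated=0.000
Op 3: CLOSE 2-3: Q_total=17.00, C_total=7.00, V=2.43; Q2=14.57, Q3=2.43; dissipated=3.857
Total dissipated: 4.107 μJ

Answer: 4.11 μJ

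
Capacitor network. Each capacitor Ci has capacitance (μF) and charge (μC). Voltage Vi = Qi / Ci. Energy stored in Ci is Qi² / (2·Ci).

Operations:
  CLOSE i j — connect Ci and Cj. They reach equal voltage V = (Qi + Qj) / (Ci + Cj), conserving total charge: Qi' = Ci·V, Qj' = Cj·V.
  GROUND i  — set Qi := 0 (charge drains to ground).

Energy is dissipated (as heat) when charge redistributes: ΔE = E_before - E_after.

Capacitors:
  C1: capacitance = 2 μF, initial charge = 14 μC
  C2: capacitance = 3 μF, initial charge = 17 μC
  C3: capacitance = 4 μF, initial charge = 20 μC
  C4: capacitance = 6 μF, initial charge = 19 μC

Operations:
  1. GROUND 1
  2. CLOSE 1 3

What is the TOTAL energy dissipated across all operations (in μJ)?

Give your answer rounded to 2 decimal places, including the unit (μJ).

Initial: C1(2μF, Q=14μC, V=7.00V), C2(3μF, Q=17μC, V=5.67V), C3(4μF, Q=20μC, V=5.00V), C4(6μF, Q=19μC, V=3.17V)
Op 1: GROUND 1: Q1=0; energy lost=49.000
Op 2: CLOSE 1-3: Q_total=20.00, C_total=6.00, V=3.33; Q1=6.67, Q3=13.33; dissipated=16.667
Total dissipated: 65.667 μJ

Answer: 65.67 μJ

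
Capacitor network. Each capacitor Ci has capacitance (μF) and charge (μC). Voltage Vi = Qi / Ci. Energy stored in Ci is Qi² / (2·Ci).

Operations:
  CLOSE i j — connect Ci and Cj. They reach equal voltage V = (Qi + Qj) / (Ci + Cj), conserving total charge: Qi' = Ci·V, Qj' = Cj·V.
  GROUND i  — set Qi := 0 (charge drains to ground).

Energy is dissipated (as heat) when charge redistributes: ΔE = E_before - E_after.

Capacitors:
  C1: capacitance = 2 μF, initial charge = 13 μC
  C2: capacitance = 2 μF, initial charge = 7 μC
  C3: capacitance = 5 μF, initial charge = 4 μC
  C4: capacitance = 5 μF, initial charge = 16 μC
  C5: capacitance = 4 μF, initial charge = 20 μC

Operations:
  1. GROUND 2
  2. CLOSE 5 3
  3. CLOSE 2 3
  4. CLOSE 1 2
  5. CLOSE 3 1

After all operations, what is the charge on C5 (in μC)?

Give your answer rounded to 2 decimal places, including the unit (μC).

Initial: C1(2μF, Q=13μC, V=6.50V), C2(2μF, Q=7μC, V=3.50V), C3(5μF, Q=4μC, V=0.80V), C4(5μF, Q=16μC, V=3.20V), C5(4μF, Q=20μC, V=5.00V)
Op 1: GROUND 2: Q2=0; energy lost=12.250
Op 2: CLOSE 5-3: Q_total=24.00, C_total=9.00, V=2.67; Q5=10.67, Q3=13.33; dissipated=19.600
Op 3: CLOSE 2-3: Q_total=13.33, C_total=7.00, V=1.90; Q2=3.81, Q3=9.52; dissipated=5.079
Op 4: CLOSE 1-2: Q_total=16.81, C_total=4.00, V=4.20; Q1=8.40, Q2=8.40; dissipated=10.558
Op 5: CLOSE 3-1: Q_total=17.93, C_total=7.00, V=2.56; Q3=12.81, Q1=5.12; dissipated=3.771
Final charges: Q1=5.12, Q2=8.40, Q3=12.81, Q4=16.00, Q5=10.67

Answer: 10.67 μC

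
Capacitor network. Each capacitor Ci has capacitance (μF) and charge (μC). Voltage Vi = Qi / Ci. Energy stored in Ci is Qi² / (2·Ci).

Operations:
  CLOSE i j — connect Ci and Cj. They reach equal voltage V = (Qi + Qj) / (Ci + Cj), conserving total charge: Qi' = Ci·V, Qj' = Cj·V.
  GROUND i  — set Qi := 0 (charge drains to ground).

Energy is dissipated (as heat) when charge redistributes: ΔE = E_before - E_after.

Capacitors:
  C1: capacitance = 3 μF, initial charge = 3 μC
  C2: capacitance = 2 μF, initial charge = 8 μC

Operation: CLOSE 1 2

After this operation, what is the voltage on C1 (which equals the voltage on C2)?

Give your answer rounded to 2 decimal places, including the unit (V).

Answer: 2.20 V

Derivation:
Initial: C1(3μF, Q=3μC, V=1.00V), C2(2μF, Q=8μC, V=4.00V)
Op 1: CLOSE 1-2: Q_total=11.00, C_total=5.00, V=2.20; Q1=6.60, Q2=4.40; dissipated=5.400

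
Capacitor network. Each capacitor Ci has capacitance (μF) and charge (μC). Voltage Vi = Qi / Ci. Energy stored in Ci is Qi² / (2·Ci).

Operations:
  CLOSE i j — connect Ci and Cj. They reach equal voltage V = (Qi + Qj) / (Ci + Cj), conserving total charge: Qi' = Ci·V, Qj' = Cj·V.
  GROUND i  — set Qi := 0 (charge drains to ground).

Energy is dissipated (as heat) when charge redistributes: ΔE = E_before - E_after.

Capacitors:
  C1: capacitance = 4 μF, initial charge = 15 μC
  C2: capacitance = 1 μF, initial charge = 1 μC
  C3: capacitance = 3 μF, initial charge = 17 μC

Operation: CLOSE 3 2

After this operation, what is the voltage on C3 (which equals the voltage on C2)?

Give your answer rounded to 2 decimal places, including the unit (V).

Initial: C1(4μF, Q=15μC, V=3.75V), C2(1μF, Q=1μC, V=1.00V), C3(3μF, Q=17μC, V=5.67V)
Op 1: CLOSE 3-2: Q_total=18.00, C_total=4.00, V=4.50; Q3=13.50, Q2=4.50; dissipated=8.167

Answer: 4.50 V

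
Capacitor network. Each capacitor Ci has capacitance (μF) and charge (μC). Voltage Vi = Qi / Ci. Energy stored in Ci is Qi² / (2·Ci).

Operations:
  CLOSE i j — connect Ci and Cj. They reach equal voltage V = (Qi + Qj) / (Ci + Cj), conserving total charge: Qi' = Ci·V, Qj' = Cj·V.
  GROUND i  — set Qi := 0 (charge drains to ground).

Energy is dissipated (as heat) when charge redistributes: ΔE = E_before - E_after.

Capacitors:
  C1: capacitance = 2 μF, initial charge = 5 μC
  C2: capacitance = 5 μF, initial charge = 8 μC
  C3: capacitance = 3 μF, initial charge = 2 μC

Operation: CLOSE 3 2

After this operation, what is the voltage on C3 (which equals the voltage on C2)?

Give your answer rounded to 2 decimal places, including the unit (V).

Initial: C1(2μF, Q=5μC, V=2.50V), C2(5μF, Q=8μC, V=1.60V), C3(3μF, Q=2μC, V=0.67V)
Op 1: CLOSE 3-2: Q_total=10.00, C_total=8.00, V=1.25; Q3=3.75, Q2=6.25; dissipated=0.817

Answer: 1.25 V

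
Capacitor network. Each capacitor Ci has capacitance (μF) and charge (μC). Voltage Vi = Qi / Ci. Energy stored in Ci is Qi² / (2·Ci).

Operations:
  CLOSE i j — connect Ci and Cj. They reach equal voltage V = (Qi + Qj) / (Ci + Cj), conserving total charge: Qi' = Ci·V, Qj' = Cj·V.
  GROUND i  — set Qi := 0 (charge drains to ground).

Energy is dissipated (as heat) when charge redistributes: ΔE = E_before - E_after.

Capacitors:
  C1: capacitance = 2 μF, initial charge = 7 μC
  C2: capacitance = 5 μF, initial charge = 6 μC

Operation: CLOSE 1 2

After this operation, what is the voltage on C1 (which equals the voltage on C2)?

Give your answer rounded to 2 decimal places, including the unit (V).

Initial: C1(2μF, Q=7μC, V=3.50V), C2(5μF, Q=6μC, V=1.20V)
Op 1: CLOSE 1-2: Q_total=13.00, C_total=7.00, V=1.86; Q1=3.71, Q2=9.29; dissipated=3.779

Answer: 1.86 V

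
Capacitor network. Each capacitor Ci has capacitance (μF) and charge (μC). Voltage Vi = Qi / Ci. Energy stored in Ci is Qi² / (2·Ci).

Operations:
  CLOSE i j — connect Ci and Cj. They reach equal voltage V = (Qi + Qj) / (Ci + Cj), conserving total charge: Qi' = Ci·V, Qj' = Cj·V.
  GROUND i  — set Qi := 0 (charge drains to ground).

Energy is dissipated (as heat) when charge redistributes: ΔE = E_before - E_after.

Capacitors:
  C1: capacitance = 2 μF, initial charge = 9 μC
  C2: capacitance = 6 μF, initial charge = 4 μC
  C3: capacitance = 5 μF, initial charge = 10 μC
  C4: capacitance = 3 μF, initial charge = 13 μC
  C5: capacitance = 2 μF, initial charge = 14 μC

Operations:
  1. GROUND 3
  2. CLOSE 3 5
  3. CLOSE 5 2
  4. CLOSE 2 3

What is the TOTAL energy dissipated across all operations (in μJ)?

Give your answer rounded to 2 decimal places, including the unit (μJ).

Initial: C1(2μF, Q=9μC, V=4.50V), C2(6μF, Q=4μC, V=0.67V), C3(5μF, Q=10μC, V=2.00V), C4(3μF, Q=13μC, V=4.33V), C5(2μF, Q=14μC, V=7.00V)
Op 1: GROUND 3: Q3=0; energy lost=10.000
Op 2: CLOSE 3-5: Q_total=14.00, C_total=7.00, V=2.00; Q3=10.00, Q5=4.00; dissipated=35.000
Op 3: CLOSE 5-2: Q_total=8.00, C_total=8.00, V=1.00; Q5=2.00, Q2=6.00; dissipated=1.333
Op 4: CLOSE 2-3: Q_total=16.00, C_total=11.00, V=1.45; Q2=8.73, Q3=7.27; dissipated=1.364
Total dissipated: 47.697 μJ

Answer: 47.70 μJ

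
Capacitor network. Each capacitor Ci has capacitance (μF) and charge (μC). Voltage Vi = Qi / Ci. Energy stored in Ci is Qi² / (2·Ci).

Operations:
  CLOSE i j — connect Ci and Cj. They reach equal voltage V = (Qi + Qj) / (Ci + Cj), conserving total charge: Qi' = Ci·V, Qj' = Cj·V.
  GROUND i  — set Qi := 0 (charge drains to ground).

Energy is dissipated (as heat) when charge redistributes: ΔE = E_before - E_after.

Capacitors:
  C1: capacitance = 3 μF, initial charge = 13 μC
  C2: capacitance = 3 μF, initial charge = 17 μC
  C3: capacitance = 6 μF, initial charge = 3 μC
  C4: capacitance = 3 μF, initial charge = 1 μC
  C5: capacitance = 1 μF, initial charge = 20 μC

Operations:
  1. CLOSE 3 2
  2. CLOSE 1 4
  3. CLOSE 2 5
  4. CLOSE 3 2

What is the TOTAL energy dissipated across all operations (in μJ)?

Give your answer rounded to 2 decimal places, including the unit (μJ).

Answer: 176.97 μJ

Derivation:
Initial: C1(3μF, Q=13μC, V=4.33V), C2(3μF, Q=17μC, V=5.67V), C3(6μF, Q=3μC, V=0.50V), C4(3μF, Q=1μC, V=0.33V), C5(1μF, Q=20μC, V=20.00V)
Op 1: CLOSE 3-2: Q_total=20.00, C_total=9.00, V=2.22; Q3=13.33, Q2=6.67; dissipated=26.694
Op 2: CLOSE 1-4: Q_total=14.00, C_total=6.00, V=2.33; Q1=7.00, Q4=7.00; dissipated=12.000
Op 3: CLOSE 2-5: Q_total=26.67, C_total=4.00, V=6.67; Q2=20.00, Q5=6.67; dissipated=118.519
Op 4: CLOSE 3-2: Q_total=33.33, C_total=9.00, V=3.70; Q3=22.22, Q2=11.11; dissipated=19.753
Total dissipated: 176.966 μJ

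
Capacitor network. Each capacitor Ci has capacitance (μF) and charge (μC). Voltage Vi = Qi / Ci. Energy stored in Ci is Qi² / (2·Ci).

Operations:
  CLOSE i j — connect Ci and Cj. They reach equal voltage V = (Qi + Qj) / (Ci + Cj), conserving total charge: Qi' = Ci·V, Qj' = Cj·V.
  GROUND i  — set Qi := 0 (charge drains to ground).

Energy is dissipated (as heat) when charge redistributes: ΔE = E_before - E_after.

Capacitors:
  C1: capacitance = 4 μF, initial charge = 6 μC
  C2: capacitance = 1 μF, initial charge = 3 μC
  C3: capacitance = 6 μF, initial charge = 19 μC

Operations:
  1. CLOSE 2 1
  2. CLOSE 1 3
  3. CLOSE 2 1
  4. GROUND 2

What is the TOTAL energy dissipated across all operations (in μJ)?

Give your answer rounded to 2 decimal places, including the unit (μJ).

Answer: 6.43 μJ

Derivation:
Initial: C1(4μF, Q=6μC, V=1.50V), C2(1μF, Q=3μC, V=3.00V), C3(6μF, Q=19μC, V=3.17V)
Op 1: CLOSE 2-1: Q_total=9.00, C_total=5.00, V=1.80; Q2=1.80, Q1=7.20; dissipated=0.900
Op 2: CLOSE 1-3: Q_total=26.20, C_total=10.00, V=2.62; Q1=10.48, Q3=15.72; dissipated=2.241
Op 3: CLOSE 2-1: Q_total=12.28, C_total=5.00, V=2.46; Q2=2.46, Q1=9.82; dissipated=0.269
Op 4: GROUND 2: Q2=0; energy lost=3.016
Total dissipated: 6.426 μJ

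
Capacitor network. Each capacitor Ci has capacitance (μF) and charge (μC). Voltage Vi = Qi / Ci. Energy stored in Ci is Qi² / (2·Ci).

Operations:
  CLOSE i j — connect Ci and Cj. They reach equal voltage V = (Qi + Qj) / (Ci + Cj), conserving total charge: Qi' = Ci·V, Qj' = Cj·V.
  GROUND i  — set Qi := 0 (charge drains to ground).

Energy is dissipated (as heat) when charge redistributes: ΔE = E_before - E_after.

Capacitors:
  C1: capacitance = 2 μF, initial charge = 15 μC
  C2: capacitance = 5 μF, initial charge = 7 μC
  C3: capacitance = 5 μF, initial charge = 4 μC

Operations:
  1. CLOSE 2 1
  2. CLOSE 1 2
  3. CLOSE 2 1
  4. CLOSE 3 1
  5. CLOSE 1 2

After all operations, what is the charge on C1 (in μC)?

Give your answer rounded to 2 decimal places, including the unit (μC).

Initial: C1(2μF, Q=15μC, V=7.50V), C2(5μF, Q=7μC, V=1.40V), C3(5μF, Q=4μC, V=0.80V)
Op 1: CLOSE 2-1: Q_total=22.00, C_total=7.00, V=3.14; Q2=15.71, Q1=6.29; dissipated=26.579
Op 2: CLOSE 1-2: Q_total=22.00, C_total=7.00, V=3.14; Q1=6.29, Q2=15.71; dissipated=0.000
Op 3: CLOSE 2-1: Q_total=22.00, C_total=7.00, V=3.14; Q2=15.71, Q1=6.29; dissipated=0.000
Op 4: CLOSE 3-1: Q_total=10.29, C_total=7.00, V=1.47; Q3=7.35, Q1=2.94; dissipated=3.921
Op 5: CLOSE 1-2: Q_total=18.65, C_total=7.00, V=2.66; Q1=5.33, Q2=13.32; dissipated=2.000
Final charges: Q1=5.33, Q2=13.32, Q3=7.35

Answer: 5.33 μC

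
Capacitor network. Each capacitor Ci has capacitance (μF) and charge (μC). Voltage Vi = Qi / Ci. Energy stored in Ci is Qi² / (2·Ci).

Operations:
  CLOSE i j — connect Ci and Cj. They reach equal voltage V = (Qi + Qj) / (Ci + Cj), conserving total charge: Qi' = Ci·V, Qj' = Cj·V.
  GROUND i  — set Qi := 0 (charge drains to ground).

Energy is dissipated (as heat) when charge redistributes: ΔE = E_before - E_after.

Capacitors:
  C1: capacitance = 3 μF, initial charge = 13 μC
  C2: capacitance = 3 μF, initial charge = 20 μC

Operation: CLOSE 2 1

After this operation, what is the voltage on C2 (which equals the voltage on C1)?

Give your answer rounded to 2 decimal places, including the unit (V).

Initial: C1(3μF, Q=13μC, V=4.33V), C2(3μF, Q=20μC, V=6.67V)
Op 1: CLOSE 2-1: Q_total=33.00, C_total=6.00, V=5.50; Q2=16.50, Q1=16.50; dissipated=4.083

Answer: 5.50 V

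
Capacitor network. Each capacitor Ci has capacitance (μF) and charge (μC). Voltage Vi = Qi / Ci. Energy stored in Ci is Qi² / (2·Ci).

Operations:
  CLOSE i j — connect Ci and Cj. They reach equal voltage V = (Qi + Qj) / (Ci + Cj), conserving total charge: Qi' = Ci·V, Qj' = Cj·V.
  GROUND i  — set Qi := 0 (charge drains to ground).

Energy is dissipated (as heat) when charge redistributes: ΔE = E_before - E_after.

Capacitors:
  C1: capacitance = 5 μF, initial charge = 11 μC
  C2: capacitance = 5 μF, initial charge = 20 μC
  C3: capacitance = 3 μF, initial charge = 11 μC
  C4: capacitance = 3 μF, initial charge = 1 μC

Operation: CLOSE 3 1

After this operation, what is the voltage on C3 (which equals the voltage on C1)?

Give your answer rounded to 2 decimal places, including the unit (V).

Answer: 2.75 V

Derivation:
Initial: C1(5μF, Q=11μC, V=2.20V), C2(5μF, Q=20μC, V=4.00V), C3(3μF, Q=11μC, V=3.67V), C4(3μF, Q=1μC, V=0.33V)
Op 1: CLOSE 3-1: Q_total=22.00, C_total=8.00, V=2.75; Q3=8.25, Q1=13.75; dissipated=2.017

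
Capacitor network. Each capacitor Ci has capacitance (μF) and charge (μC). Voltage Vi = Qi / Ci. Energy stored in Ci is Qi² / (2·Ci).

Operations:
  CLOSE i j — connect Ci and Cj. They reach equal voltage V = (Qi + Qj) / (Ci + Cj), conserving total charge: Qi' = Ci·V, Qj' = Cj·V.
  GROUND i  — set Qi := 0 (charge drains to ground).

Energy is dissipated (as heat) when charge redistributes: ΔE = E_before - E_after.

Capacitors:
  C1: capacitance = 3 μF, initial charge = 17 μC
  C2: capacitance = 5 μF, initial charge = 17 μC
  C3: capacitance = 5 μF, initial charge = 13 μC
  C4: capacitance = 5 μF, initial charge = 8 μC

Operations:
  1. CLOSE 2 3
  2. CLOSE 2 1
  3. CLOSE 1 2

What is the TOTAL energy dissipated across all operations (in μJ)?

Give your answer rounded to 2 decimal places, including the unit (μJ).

Answer: 7.47 μJ

Derivation:
Initial: C1(3μF, Q=17μC, V=5.67V), C2(5μF, Q=17μC, V=3.40V), C3(5μF, Q=13μC, V=2.60V), C4(5μF, Q=8μC, V=1.60V)
Op 1: CLOSE 2-3: Q_total=30.00, C_total=10.00, V=3.00; Q2=15.00, Q3=15.00; dissipated=0.800
Op 2: CLOSE 2-1: Q_total=32.00, C_total=8.00, V=4.00; Q2=20.00, Q1=12.00; dissipated=6.667
Op 3: CLOSE 1-2: Q_total=32.00, C_total=8.00, V=4.00; Q1=12.00, Q2=20.00; dissipated=0.000
Total dissipated: 7.467 μJ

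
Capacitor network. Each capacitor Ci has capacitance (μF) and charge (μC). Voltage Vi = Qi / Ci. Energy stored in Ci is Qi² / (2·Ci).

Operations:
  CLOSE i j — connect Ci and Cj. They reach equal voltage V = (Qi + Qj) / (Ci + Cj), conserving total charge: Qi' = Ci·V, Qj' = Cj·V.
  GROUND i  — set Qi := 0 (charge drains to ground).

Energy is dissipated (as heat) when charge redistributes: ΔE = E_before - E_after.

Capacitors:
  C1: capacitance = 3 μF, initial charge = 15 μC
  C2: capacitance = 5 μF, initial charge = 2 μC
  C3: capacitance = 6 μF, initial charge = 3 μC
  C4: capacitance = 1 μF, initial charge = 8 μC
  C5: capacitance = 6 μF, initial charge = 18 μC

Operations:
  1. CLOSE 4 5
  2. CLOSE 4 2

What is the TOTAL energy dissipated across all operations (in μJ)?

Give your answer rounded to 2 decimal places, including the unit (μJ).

Answer: 15.29 μJ

Derivation:
Initial: C1(3μF, Q=15μC, V=5.00V), C2(5μF, Q=2μC, V=0.40V), C3(6μF, Q=3μC, V=0.50V), C4(1μF, Q=8μC, V=8.00V), C5(6μF, Q=18μC, V=3.00V)
Op 1: CLOSE 4-5: Q_total=26.00, C_total=7.00, V=3.71; Q4=3.71, Q5=22.29; dissipated=10.714
Op 2: CLOSE 4-2: Q_total=5.71, C_total=6.00, V=0.95; Q4=0.95, Q2=4.76; dissipated=4.577
Total dissipated: 15.291 μJ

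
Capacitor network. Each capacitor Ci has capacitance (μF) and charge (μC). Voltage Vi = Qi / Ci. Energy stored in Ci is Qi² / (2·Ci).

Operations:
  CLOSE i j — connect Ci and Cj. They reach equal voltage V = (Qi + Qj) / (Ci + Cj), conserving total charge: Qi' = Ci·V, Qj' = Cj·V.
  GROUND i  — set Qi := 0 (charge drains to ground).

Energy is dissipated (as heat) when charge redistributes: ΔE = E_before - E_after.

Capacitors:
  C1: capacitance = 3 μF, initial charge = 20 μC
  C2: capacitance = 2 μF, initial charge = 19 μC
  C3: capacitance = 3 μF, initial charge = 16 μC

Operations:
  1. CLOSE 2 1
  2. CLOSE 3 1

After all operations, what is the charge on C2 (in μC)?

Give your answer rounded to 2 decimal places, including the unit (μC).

Initial: C1(3μF, Q=20μC, V=6.67V), C2(2μF, Q=19μC, V=9.50V), C3(3μF, Q=16μC, V=5.33V)
Op 1: CLOSE 2-1: Q_total=39.00, C_total=5.00, V=7.80; Q2=15.60, Q1=23.40; dissipated=4.817
Op 2: CLOSE 3-1: Q_total=39.40, C_total=6.00, V=6.57; Q3=19.70, Q1=19.70; dissipated=4.563
Final charges: Q1=19.70, Q2=15.60, Q3=19.70

Answer: 15.60 μC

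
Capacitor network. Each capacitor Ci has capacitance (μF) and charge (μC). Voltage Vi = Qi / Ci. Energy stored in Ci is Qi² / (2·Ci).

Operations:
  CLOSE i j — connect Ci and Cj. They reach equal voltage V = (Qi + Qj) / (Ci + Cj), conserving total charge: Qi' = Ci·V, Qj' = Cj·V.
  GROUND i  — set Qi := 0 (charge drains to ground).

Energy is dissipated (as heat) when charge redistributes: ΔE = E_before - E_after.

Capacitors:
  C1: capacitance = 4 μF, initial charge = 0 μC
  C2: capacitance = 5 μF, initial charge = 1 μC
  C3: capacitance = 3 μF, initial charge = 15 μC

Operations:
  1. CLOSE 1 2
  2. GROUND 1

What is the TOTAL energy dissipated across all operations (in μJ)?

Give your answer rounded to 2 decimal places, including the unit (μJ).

Answer: 0.07 μJ

Derivation:
Initial: C1(4μF, Q=0μC, V=0.00V), C2(5μF, Q=1μC, V=0.20V), C3(3μF, Q=15μC, V=5.00V)
Op 1: CLOSE 1-2: Q_total=1.00, C_total=9.00, V=0.11; Q1=0.44, Q2=0.56; dissipated=0.044
Op 2: GROUND 1: Q1=0; energy lost=0.025
Total dissipated: 0.069 μJ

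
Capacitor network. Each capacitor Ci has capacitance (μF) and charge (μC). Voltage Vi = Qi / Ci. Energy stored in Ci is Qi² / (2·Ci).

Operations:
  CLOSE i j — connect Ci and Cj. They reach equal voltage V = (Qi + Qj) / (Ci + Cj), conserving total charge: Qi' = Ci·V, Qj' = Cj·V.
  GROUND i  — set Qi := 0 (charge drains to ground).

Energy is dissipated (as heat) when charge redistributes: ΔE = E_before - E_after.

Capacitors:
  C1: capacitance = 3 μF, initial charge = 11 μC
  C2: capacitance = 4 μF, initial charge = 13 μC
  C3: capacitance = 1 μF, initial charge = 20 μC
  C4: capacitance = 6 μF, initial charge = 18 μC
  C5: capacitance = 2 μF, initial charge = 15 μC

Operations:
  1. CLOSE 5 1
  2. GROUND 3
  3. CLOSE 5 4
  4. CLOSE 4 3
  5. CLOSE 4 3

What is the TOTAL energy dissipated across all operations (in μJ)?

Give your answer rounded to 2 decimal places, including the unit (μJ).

Answer: 217.85 μJ

Derivation:
Initial: C1(3μF, Q=11μC, V=3.67V), C2(4μF, Q=13μC, V=3.25V), C3(1μF, Q=20μC, V=20.00V), C4(6μF, Q=18μC, V=3.00V), C5(2μF, Q=15μC, V=7.50V)
Op 1: CLOSE 5-1: Q_total=26.00, C_total=5.00, V=5.20; Q5=10.40, Q1=15.60; dissipated=8.817
Op 2: GROUND 3: Q3=0; energy lost=200.000
Op 3: CLOSE 5-4: Q_total=28.40, C_total=8.00, V=3.55; Q5=7.10, Q4=21.30; dissipated=3.630
Op 4: CLOSE 4-3: Q_total=21.30, C_total=7.00, V=3.04; Q4=18.26, Q3=3.04; dissipated=5.401
Op 5: CLOSE 4-3: Q_total=21.30, C_total=7.00, V=3.04; Q4=18.26, Q3=3.04; dissipated=0.000
Total dissipated: 217.848 μJ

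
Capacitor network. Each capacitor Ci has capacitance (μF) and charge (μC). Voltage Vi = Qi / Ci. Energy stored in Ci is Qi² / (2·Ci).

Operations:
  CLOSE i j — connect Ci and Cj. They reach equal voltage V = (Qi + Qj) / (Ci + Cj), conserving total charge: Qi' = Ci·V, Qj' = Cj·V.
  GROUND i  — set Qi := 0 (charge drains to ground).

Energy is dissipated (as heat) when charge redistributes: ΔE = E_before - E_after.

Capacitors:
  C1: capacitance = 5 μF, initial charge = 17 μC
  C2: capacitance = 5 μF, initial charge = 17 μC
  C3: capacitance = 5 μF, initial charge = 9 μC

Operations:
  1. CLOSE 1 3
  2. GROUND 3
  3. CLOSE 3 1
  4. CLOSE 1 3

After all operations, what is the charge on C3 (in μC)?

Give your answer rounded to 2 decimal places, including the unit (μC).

Answer: 6.50 μC

Derivation:
Initial: C1(5μF, Q=17μC, V=3.40V), C2(5μF, Q=17μC, V=3.40V), C3(5μF, Q=9μC, V=1.80V)
Op 1: CLOSE 1-3: Q_total=26.00, C_total=10.00, V=2.60; Q1=13.00, Q3=13.00; dissipated=3.200
Op 2: GROUND 3: Q3=0; energy lost=16.900
Op 3: CLOSE 3-1: Q_total=13.00, C_total=10.00, V=1.30; Q3=6.50, Q1=6.50; dissipated=8.450
Op 4: CLOSE 1-3: Q_total=13.00, C_total=10.00, V=1.30; Q1=6.50, Q3=6.50; dissipated=0.000
Final charges: Q1=6.50, Q2=17.00, Q3=6.50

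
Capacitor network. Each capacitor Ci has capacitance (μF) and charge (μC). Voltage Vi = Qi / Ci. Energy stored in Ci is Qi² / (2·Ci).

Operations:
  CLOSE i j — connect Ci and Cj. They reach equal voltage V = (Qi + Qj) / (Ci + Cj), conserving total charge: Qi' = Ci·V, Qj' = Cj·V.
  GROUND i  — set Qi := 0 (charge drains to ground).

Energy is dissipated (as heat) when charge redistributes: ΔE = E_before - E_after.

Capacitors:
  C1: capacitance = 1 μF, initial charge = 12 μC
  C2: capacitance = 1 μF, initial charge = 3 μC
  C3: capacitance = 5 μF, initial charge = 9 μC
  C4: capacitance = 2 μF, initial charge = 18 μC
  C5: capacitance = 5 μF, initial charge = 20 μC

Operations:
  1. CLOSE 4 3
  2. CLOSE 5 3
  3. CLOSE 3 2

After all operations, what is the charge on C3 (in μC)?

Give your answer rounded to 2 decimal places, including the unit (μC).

Answer: 18.87 μC

Derivation:
Initial: C1(1μF, Q=12μC, V=12.00V), C2(1μF, Q=3μC, V=3.00V), C3(5μF, Q=9μC, V=1.80V), C4(2μF, Q=18μC, V=9.00V), C5(5μF, Q=20μC, V=4.00V)
Op 1: CLOSE 4-3: Q_total=27.00, C_total=7.00, V=3.86; Q4=7.71, Q3=19.29; dissipated=37.029
Op 2: CLOSE 5-3: Q_total=39.29, C_total=10.00, V=3.93; Q5=19.64, Q3=19.64; dissipated=0.026
Op 3: CLOSE 3-2: Q_total=22.64, C_total=6.00, V=3.77; Q3=18.87, Q2=3.77; dissipated=0.359
Final charges: Q1=12.00, Q2=3.77, Q3=18.87, Q4=7.71, Q5=19.64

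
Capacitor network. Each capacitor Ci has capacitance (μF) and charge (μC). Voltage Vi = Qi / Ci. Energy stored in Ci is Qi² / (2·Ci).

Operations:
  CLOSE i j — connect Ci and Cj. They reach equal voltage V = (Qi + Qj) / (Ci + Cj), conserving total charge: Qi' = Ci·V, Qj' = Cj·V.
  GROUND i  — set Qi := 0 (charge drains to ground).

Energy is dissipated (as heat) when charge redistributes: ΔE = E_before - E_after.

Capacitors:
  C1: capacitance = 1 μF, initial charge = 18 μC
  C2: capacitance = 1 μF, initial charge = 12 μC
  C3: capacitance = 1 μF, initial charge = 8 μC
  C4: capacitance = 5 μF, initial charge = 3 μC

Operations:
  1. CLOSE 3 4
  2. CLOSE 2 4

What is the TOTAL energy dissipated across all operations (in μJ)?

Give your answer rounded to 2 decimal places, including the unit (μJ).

Initial: C1(1μF, Q=18μC, V=18.00V), C2(1μF, Q=12μC, V=12.00V), C3(1μF, Q=8μC, V=8.00V), C4(5μF, Q=3μC, V=0.60V)
Op 1: CLOSE 3-4: Q_total=11.00, C_total=6.00, V=1.83; Q3=1.83, Q4=9.17; dissipated=22.817
Op 2: CLOSE 2-4: Q_total=21.17, C_total=6.00, V=3.53; Q2=3.53, Q4=17.64; dissipated=43.067
Total dissipated: 65.884 μJ

Answer: 65.88 μJ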